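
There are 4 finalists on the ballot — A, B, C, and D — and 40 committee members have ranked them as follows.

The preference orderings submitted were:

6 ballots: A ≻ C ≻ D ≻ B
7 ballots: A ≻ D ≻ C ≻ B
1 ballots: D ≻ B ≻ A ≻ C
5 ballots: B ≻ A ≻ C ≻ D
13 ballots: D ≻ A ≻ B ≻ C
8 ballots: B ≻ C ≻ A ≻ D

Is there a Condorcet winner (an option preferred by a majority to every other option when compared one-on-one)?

Yes

Head-to-head results (40 voters total):
A vs B: A wins 26–14.
A vs C: A wins 32–8.
A vs D: A wins 26–14.
B vs C: B wins 27–13.
B vs D: D wins 27–13.
C vs D: D wins 21–19.
A beats each rival — B (26–14), C (32–8), D (26–14) — so A is the Condorcet winner.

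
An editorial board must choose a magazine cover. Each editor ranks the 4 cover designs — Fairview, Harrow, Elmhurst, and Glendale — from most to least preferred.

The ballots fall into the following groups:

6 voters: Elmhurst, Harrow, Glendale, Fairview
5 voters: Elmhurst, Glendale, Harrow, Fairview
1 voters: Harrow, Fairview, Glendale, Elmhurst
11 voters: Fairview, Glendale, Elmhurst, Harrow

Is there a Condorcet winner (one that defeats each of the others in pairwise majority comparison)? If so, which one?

There is no Condorcet winner

Head-to-head results (23 voters total):
Fairview vs Harrow: Harrow wins 12–11.
Fairview vs Elmhurst: Fairview wins 12–11.
Fairview vs Glendale: Fairview wins 12–11.
Harrow vs Elmhurst: Elmhurst wins 22–1.
Harrow vs Glendale: Glendale wins 16–7.
Elmhurst vs Glendale: Glendale wins 12–11.
No candidate beats all others: Fairview beats Elmhurst beats Harrow beats Fairview, a majority cycle.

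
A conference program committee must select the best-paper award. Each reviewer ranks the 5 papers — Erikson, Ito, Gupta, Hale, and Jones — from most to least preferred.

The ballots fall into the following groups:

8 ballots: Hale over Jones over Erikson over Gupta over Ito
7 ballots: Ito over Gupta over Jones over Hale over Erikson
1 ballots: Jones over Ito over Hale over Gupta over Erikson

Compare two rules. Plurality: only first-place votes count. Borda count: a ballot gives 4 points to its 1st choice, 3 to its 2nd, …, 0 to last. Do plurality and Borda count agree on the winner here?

No

Plurality first-place counts: Erikson 0, Ito 7, Gupta 0, Hale 8, Jones 1 → Hale.
Borda totals: Erikson 16, Ito 31, Gupta 30, Hale 41, Jones 42 → Jones.
The two rules disagree: plurality picks Hale, Borda picks Jones.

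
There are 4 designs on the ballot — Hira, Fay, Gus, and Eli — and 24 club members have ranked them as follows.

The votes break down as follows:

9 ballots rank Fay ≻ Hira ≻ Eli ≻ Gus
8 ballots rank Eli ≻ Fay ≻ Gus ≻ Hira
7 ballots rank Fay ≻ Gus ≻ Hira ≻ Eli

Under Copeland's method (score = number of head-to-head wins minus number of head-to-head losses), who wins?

Pairwise results:
  Hira vs Fay: Fay wins 24–0.
  Hira vs Gus: Gus wins 15–9.
  Hira vs Eli: Hira wins 16–8.
  Fay vs Gus: Fay wins 24–0.
  Fay vs Eli: Fay wins 16–8.
  Gus vs Eli: Eli wins 17–7.
Copeland scores (wins − losses):
  Hira: 1 − 2 = -1
  Fay: 3 − 0 = 3
  Gus: 1 − 2 = -1
  Eli: 1 − 2 = -1
Fay has the best Copeland score.

Fay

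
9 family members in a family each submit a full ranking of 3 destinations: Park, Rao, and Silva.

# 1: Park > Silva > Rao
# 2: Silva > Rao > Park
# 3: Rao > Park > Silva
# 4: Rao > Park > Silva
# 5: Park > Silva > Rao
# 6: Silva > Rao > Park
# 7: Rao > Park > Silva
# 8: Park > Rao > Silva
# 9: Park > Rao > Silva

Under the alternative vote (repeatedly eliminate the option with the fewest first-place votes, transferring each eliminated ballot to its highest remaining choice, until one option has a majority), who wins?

Rao

Round 1: Park 4, Rao 3, Silva 2. Silva has the fewest and is eliminated.
Round 2: Rao 5, Park 4. Rao has a majority.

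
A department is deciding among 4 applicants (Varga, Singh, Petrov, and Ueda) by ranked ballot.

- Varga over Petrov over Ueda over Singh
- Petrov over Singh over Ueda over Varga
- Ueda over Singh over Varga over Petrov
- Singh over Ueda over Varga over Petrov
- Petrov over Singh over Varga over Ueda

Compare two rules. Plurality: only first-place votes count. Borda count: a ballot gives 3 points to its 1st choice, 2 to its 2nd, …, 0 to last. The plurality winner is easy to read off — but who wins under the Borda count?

Plurality first-place counts: Varga 1, Singh 1, Petrov 2, Ueda 1 → Petrov.
Borda totals: Varga 6, Singh 9, Petrov 8, Ueda 7 → Singh.

Singh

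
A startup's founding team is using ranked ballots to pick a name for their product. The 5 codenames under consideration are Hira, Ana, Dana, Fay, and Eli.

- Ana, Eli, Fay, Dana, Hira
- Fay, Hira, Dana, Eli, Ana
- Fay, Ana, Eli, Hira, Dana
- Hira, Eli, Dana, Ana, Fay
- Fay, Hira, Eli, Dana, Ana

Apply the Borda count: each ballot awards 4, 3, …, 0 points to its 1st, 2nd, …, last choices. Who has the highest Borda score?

Borda scores:
  Hira: 0 + 3 + 1 + 4 + 3 = 11
  Ana: 4 + 0 + 3 + 1 + 0 = 8
  Dana: 1 + 2 + 0 + 2 + 1 = 6
  Fay: 2 + 4 + 4 + 0 + 4 = 14
  Eli: 3 + 1 + 2 + 3 + 2 = 11
Fay has the highest total.

Fay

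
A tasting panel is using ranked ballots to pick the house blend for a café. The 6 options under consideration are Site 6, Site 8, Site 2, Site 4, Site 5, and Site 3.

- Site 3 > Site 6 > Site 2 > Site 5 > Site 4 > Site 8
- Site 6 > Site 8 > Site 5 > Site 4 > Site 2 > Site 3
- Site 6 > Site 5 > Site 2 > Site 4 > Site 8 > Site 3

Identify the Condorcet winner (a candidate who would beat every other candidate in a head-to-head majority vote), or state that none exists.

Site 6

Head-to-head results (3 voters total):
Site 6 vs Site 8: Site 6 wins 3–0.
Site 6 vs Site 2: Site 6 wins 3–0.
Site 6 vs Site 4: Site 6 wins 3–0.
Site 6 vs Site 5: Site 6 wins 3–0.
Site 6 vs Site 3: Site 6 wins 2–1.
Site 8 vs Site 2: Site 2 wins 2–1.
Site 8 vs Site 4: Site 4 wins 2–1.
Site 8 vs Site 5: Site 5 wins 2–1.
Site 8 vs Site 3: Site 8 wins 2–1.
Site 2 vs Site 4: Site 2 wins 2–1.
Site 2 vs Site 5: Site 5 wins 2–1.
Site 2 vs Site 3: Site 2 wins 2–1.
Site 4 vs Site 5: Site 5 wins 3–0.
Site 4 vs Site 3: Site 4 wins 2–1.
Site 5 vs Site 3: Site 5 wins 2–1.
Site 6 beats each rival — Site 8 (3–0), Site 2 (3–0), Site 4 (3–0), Site 5 (3–0), Site 3 (2–1) — so Site 6 is the Condorcet winner.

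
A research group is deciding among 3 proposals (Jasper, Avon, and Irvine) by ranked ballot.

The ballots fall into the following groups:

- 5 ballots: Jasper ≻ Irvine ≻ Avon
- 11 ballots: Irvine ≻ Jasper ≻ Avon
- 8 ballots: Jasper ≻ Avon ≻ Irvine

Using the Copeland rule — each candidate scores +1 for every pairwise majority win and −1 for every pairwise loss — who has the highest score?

Pairwise results:
  Jasper vs Avon: Jasper wins 24–0.
  Jasper vs Irvine: Jasper wins 13–11.
  Avon vs Irvine: Irvine wins 16–8.
Copeland scores (wins − losses):
  Jasper: 2 − 0 = 2
  Avon: 0 − 2 = -2
  Irvine: 1 − 1 = 0
Jasper has the best Copeland score.

Jasper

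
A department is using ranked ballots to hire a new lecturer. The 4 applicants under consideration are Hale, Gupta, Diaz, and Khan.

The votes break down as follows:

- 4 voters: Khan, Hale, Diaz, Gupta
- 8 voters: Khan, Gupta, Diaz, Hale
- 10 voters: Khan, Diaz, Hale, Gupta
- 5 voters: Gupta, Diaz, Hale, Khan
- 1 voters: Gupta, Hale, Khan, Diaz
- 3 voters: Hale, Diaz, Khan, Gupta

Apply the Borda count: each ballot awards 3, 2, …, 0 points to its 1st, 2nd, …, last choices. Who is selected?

Borda scores:
  Hale: 4·2 + 8·0 + 10·1 + 5·1 + 2 + 3·3 = 34
  Gupta: 4·0 + 8·2 + 10·0 + 5·3 + 3 + 3·0 = 34
  Diaz: 4·1 + 8·1 + 10·2 + 5·2 + 0 + 3·2 = 48
  Khan: 4·3 + 8·3 + 10·3 + 5·0 + 1 + 3·1 = 70
Khan has the highest total.

Khan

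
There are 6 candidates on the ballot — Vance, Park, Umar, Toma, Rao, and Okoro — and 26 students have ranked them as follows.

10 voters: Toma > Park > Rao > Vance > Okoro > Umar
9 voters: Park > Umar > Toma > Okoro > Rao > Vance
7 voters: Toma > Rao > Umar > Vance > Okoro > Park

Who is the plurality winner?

Toma

First-place vote totals:
  Vance: 0
  Park: 9
  Umar: 0
  Toma: 17
  Rao: 0
  Okoro: 0
Toma has the most first-place votes.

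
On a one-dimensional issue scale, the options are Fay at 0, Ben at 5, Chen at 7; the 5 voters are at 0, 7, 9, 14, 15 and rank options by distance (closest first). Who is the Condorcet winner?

Chen

With single-peaked preferences on a line, the Condorcet winner is the candidate closest to the median voter.
The median voter (position 9) is closest to Chen at 7.
Check: Chen vs Ben — voters closer to Chen: 4 of 5.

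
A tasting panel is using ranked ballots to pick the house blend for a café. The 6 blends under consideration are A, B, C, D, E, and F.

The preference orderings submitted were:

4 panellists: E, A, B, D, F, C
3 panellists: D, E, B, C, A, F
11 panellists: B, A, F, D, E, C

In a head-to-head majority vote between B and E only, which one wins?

Ballots ranking B above E: 11.
Ballots ranking E above B: 4+3 = 7.
B wins the head-to-head, 11–7.

B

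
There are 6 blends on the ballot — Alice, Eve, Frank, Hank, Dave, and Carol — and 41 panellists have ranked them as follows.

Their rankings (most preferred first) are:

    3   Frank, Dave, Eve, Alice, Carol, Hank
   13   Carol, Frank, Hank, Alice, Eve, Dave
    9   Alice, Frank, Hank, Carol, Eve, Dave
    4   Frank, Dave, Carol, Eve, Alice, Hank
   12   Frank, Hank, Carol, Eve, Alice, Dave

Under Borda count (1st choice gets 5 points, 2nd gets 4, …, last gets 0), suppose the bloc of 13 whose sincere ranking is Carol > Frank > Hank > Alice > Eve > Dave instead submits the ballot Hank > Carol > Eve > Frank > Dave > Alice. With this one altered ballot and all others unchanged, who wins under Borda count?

Borda totals with the altered ballot: Alice 67, Eve 89, Frank 157, Hank 140, Dave 41, Carol 121.
The winner is unchanged: still Frank.

Frank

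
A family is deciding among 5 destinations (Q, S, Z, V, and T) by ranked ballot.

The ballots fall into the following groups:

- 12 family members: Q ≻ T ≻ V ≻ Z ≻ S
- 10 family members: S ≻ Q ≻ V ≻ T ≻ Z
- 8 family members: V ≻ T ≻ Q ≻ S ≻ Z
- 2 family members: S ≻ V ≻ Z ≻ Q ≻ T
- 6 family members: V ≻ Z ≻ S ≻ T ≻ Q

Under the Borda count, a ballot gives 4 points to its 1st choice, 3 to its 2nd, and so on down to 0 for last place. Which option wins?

V

Borda scores:
  Q: 12·4 + 10·3 + 8·2 + 2·1 + 6·0 = 96
  S: 12·0 + 10·4 + 8·1 + 2·4 + 6·2 = 68
  Z: 12·1 + 10·0 + 8·0 + 2·2 + 6·3 = 34
  V: 12·2 + 10·2 + 8·4 + 2·3 + 6·4 = 106
  T: 12·3 + 10·1 + 8·3 + 2·0 + 6·1 = 76
V has the highest total.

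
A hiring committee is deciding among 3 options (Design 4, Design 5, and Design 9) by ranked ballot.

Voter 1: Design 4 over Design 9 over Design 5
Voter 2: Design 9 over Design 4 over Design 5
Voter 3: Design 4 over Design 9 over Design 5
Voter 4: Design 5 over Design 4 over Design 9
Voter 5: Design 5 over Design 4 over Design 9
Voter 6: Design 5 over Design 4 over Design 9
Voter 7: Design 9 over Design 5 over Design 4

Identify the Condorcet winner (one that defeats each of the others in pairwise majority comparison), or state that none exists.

Head-to-head results (7 voters total):
Design 4 vs Design 5: Design 5 wins 4–3.
Design 4 vs Design 9: Design 4 wins 5–2.
Design 5 vs Design 9: Design 9 wins 4–3.
No candidate beats all others: Design 4 beats Design 9 beats Design 5 beats Design 4, a majority cycle.

None — there is no Condorcet winner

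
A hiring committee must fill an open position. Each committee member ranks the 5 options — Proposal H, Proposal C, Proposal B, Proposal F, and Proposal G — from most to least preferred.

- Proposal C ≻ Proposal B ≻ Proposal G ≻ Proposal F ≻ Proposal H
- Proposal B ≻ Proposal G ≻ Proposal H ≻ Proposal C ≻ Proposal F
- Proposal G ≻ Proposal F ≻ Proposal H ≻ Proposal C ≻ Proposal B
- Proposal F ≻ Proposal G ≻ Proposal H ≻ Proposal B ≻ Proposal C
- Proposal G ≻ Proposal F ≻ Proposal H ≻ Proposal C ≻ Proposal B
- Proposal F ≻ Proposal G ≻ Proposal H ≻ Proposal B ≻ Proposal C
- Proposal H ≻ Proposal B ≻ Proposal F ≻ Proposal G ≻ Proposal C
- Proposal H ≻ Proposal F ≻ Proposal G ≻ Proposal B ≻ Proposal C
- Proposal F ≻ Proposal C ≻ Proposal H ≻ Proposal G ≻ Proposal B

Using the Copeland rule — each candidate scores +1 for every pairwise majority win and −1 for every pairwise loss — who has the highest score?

Proposal F

Pairwise results:
  Proposal H vs Proposal C: Proposal H wins 7–2.
  Proposal H vs Proposal B: Proposal H wins 7–2.
  Proposal H vs Proposal F: Proposal F wins 6–3.
  Proposal H vs Proposal G: Proposal G wins 6–3.
  Proposal C vs Proposal B: Proposal B wins 5–4.
  Proposal C vs Proposal F: Proposal F wins 7–2.
  Proposal C vs Proposal G: Proposal G wins 7–2.
  Proposal B vs Proposal F: Proposal F wins 6–3.
  Proposal B vs Proposal G: Proposal G wins 6–3.
  Proposal F vs Proposal G: Proposal F wins 5–4.
Copeland scores (wins − losses):
  Proposal H: 2 − 2 = 0
  Proposal C: 0 − 4 = -4
  Proposal B: 1 − 3 = -2
  Proposal F: 4 − 0 = 4
  Proposal G: 3 − 1 = 2
Proposal F has the best Copeland score.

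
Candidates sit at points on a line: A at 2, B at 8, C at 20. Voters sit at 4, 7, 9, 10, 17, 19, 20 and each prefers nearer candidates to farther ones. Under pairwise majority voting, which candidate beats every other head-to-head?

B

With single-peaked preferences on a line, the Condorcet winner is the candidate closest to the median voter.
The median voter (position 10) is closest to B at 8.
Check: B vs A — voters closer to B: 6 of 7.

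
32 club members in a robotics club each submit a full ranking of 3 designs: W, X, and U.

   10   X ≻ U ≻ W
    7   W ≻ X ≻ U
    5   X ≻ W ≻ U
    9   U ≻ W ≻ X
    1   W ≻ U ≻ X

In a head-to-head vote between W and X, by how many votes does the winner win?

Ballots ranking W above X: 7+9+1 = 17.
Ballots ranking X above W: 10+5 = 15.
W wins 17–15, a margin of 2.

2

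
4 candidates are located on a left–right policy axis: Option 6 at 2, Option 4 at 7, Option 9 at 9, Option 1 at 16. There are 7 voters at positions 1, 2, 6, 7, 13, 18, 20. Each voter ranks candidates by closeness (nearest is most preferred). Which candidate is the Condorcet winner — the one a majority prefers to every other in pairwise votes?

Option 4

With single-peaked preferences on a line, the Condorcet winner is the candidate closest to the median voter.
The median voter (position 7) is closest to Option 4 at 7.
Check: Option 4 vs Option 1 — voters closer to Option 4: 4 of 7.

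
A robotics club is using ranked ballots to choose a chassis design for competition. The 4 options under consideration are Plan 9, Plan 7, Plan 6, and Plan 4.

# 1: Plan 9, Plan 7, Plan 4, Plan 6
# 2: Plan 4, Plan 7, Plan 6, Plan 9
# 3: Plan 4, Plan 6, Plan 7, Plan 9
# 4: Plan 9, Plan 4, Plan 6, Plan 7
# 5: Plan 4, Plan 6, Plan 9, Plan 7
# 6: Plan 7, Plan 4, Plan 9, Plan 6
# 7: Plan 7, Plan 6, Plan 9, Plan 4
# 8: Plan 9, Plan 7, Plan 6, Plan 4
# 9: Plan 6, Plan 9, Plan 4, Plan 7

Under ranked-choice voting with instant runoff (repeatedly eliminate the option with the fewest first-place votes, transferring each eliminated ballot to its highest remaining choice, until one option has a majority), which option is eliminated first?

Round 1: Plan 9 3, Plan 4 3, Plan 7 2, Plan 6 1. Plan 6 has the fewest and is eliminated.
Round 2: Plan 9 4, Plan 4 3, Plan 7 2. Plan 7 has the fewest and is eliminated.
Round 3: Plan 9 5, Plan 4 4. Plan 9 has a majority.

Plan 6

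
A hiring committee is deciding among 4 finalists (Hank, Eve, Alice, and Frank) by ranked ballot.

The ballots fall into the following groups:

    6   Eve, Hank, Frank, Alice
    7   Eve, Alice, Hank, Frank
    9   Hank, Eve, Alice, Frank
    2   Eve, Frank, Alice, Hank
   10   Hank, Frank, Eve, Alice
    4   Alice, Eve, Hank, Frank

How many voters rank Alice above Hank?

13

Ballots ranking Alice above Hank: 7+2+4 = 13.
Ballots ranking Hank above Alice: 6+9+10 = 25.
So 13 of 38 voters prefer Alice to Hank.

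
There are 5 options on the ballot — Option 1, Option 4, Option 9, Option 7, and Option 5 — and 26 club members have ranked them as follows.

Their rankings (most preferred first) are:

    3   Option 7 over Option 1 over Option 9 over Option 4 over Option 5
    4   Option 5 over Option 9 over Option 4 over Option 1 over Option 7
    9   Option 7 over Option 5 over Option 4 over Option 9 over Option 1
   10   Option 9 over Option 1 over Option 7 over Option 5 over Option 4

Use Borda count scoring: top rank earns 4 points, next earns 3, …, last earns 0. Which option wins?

Option 7

Borda scores:
  Option 1: 3·3 + 4·1 + 9·0 + 10·3 = 43
  Option 4: 3·1 + 4·2 + 9·2 + 10·0 = 29
  Option 9: 3·2 + 4·3 + 9·1 + 10·4 = 67
  Option 7: 3·4 + 4·0 + 9·4 + 10·2 = 68
  Option 5: 3·0 + 4·4 + 9·3 + 10·1 = 53
Option 7 has the highest total.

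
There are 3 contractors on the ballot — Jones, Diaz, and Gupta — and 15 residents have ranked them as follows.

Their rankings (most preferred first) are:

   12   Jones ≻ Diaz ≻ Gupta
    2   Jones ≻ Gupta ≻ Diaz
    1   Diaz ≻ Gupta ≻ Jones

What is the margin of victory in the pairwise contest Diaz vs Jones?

13

Ballots ranking Diaz above Jones: 1.
Ballots ranking Jones above Diaz: 12+2 = 14.
Jones wins 14–1, a margin of 13.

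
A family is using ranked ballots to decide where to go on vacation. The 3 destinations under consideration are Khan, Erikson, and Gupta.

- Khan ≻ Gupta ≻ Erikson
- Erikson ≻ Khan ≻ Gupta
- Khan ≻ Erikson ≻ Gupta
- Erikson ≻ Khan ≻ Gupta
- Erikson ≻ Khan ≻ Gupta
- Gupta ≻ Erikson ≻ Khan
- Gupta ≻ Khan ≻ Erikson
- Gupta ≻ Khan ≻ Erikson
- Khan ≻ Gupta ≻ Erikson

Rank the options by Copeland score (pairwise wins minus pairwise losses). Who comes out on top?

Pairwise results:
  Khan vs Erikson: Khan wins 5–4.
  Khan vs Gupta: Khan wins 6–3.
  Erikson vs Gupta: Gupta wins 5–4.
Copeland scores (wins − losses):
  Khan: 2 − 0 = 2
  Erikson: 0 − 2 = -2
  Gupta: 1 − 1 = 0
Khan has the best Copeland score.

Khan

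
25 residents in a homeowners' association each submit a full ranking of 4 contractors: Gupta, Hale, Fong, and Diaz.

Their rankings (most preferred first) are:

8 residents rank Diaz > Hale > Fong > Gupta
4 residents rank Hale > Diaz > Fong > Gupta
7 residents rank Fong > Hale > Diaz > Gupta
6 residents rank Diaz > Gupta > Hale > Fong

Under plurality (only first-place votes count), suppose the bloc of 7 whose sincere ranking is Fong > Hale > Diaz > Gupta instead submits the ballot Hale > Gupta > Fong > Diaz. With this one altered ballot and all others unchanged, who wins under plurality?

First-place totals with the altered ballot: Gupta 0, Hale 11, Fong 0, Diaz 14.
The winner is unchanged: still Diaz.

Diaz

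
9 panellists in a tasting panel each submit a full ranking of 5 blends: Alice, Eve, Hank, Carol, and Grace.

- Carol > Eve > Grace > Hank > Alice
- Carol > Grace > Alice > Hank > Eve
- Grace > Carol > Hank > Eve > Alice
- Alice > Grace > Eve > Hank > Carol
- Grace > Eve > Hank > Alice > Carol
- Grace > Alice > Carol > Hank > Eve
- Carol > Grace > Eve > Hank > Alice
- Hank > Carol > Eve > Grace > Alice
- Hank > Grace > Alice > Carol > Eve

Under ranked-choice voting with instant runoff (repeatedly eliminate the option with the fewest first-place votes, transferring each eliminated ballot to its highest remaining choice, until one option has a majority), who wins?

Grace

Round 1: Carol 3, Grace 3, Hank 2, Alice 1, Eve 0. Eve has the fewest and is eliminated.
Round 2: Carol 3, Grace 3, Hank 2, Alice 1. Alice has the fewest and is eliminated.
Round 3: Grace 4, Carol 3, Hank 2. Hank has the fewest and is eliminated.
Round 4: Grace 5, Carol 4. Grace has a majority.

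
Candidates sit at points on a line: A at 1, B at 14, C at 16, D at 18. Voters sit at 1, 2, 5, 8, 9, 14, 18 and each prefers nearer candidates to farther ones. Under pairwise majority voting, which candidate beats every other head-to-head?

With single-peaked preferences on a line, the Condorcet winner is the candidate closest to the median voter.
The median voter (position 8) is closest to B at 14.
Check: B vs C — voters closer to B: 6 of 7.

B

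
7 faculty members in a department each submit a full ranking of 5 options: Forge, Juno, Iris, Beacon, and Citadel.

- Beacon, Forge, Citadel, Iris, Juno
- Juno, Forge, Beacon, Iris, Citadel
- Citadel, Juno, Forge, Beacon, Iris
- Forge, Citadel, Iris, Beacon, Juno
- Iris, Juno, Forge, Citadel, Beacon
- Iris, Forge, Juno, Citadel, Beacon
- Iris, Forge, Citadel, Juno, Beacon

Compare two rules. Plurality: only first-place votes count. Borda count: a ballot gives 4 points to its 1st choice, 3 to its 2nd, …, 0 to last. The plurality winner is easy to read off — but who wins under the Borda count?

Plurality first-place counts: Forge 1, Juno 1, Iris 3, Beacon 1, Citadel 1 → Iris.
Borda totals: Forge 20, Juno 13, Iris 16, Beacon 8, Citadel 13 → Forge.

Forge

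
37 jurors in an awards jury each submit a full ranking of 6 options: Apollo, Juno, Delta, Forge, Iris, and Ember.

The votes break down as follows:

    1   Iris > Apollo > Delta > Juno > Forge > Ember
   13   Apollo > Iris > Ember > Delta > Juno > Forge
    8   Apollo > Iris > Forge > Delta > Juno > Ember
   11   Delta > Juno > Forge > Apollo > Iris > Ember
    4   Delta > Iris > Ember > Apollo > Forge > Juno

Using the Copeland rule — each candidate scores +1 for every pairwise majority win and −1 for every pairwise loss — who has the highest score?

Apollo

Pairwise results:
  Apollo vs Juno: Apollo wins 26–11.
  Apollo vs Delta: Apollo wins 22–15.
  Apollo vs Forge: Apollo wins 26–11.
  Apollo vs Iris: Apollo wins 32–5.
  Apollo vs Ember: Apollo wins 33–4.
  Juno vs Delta: Delta wins 37–0.
  Juno vs Forge: Juno wins 25–12.
  Juno vs Iris: Iris wins 26–11.
  Juno vs Ember: Juno wins 20–17.
  Delta vs Forge: Delta wins 29–8.
  Delta vs Iris: Iris wins 22–15.
  Delta vs Ember: Delta wins 24–13.
  Forge vs Iris: Iris wins 26–11.
  Forge vs Ember: Forge wins 20–17.
  Iris vs Ember: Iris wins 37–0.
Copeland scores (wins − losses):
  Apollo: 5 − 0 = 5
  Juno: 2 − 3 = -1
  Delta: 3 − 2 = 1
  Forge: 1 − 4 = -3
  Iris: 4 − 1 = 3
  Ember: 0 − 5 = -5
Apollo has the best Copeland score.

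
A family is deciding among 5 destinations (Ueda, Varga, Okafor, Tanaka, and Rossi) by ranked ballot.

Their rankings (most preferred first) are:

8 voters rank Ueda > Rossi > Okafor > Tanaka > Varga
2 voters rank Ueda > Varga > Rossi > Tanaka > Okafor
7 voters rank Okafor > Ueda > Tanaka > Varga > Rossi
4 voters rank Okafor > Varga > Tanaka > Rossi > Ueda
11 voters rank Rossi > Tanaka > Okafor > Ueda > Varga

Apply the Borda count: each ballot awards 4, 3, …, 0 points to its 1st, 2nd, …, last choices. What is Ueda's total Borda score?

72

Borda scores:
  Ueda: 8·4 + 2·4 + 7·3 + 4·0 + 11·1 = 72
  Varga: 8·0 + 2·3 + 7·1 + 4·3 + 11·0 = 25
  Okafor: 8·2 + 2·0 + 7·4 + 4·4 + 11·2 = 82
  Tanaka: 8·1 + 2·1 + 7·2 + 4·2 + 11·3 = 65
  Rossi: 8·3 + 2·2 + 7·0 + 4·1 + 11·4 = 76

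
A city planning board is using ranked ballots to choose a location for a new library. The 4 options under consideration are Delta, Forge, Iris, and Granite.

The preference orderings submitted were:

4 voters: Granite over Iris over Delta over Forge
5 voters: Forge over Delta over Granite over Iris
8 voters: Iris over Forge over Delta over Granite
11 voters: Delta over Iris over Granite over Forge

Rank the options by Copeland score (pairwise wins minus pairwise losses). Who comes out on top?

Pairwise results:
  Delta vs Forge: Delta wins 15–13.
  Delta vs Iris: Delta wins 16–12.
  Delta vs Granite: Delta wins 24–4.
  Forge vs Iris: Iris wins 23–5.
  Forge vs Granite: Granite wins 15–13.
  Iris vs Granite: Iris wins 19–9.
Copeland scores (wins − losses):
  Delta: 3 − 0 = 3
  Forge: 0 − 3 = -3
  Iris: 2 − 1 = 1
  Granite: 1 − 2 = -1
Delta has the best Copeland score.

Delta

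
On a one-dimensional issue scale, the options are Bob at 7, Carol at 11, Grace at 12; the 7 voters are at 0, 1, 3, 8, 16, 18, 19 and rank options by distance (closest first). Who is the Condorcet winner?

Bob

With single-peaked preferences on a line, the Condorcet winner is the candidate closest to the median voter.
The median voter (position 8) is closest to Bob at 7.
Check: Bob vs Grace — voters closer to Bob: 4 of 7.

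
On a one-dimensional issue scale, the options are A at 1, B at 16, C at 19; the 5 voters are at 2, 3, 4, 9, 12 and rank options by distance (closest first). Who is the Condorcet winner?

A

With single-peaked preferences on a line, the Condorcet winner is the candidate closest to the median voter.
The median voter (position 4) is closest to A at 1.
Check: A vs C — voters closer to A: 4 of 5.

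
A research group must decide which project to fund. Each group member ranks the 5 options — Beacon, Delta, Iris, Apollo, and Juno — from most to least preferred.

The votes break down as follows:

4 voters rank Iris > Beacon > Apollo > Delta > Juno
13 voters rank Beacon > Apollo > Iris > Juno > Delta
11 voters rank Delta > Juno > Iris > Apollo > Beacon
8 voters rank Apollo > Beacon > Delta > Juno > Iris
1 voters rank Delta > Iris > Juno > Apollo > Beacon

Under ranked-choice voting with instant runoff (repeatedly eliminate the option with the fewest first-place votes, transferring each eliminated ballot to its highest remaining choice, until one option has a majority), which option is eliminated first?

Round 1: Beacon 13, Delta 12, Apollo 8, Iris 4, Juno 0. Juno has the fewest and is eliminated.
Round 2: Beacon 13, Delta 12, Apollo 8, Iris 4. Iris has the fewest and is eliminated.
Round 3: Beacon 17, Delta 12, Apollo 8. Apollo has the fewest and is eliminated.
Round 4: Beacon 25, Delta 12. Beacon has a majority.

Juno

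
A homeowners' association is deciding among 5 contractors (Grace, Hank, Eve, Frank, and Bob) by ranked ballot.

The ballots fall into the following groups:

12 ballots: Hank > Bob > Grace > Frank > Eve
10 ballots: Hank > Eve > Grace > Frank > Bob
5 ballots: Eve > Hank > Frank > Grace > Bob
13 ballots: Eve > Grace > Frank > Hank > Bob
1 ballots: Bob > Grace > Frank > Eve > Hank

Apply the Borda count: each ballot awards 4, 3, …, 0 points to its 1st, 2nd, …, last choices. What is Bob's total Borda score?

40

Borda scores:
  Grace: 12·2 + 10·2 + 5·1 + 13·3 + 3 = 91
  Hank: 12·4 + 10·4 + 5·3 + 13·1 + 0 = 116
  Eve: 12·0 + 10·3 + 5·4 + 13·4 + 1 = 103
  Frank: 12·1 + 10·1 + 5·2 + 13·2 + 2 = 60
  Bob: 12·3 + 10·0 + 5·0 + 13·0 + 4 = 40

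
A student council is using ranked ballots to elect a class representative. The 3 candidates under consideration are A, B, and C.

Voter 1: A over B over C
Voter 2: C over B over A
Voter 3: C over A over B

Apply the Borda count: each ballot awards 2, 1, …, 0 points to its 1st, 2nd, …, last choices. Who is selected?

Borda scores:
  A: 2 + 0 + 1 = 3
  B: 1 + 1 + 0 = 2
  C: 0 + 2 + 2 = 4
C has the highest total.

C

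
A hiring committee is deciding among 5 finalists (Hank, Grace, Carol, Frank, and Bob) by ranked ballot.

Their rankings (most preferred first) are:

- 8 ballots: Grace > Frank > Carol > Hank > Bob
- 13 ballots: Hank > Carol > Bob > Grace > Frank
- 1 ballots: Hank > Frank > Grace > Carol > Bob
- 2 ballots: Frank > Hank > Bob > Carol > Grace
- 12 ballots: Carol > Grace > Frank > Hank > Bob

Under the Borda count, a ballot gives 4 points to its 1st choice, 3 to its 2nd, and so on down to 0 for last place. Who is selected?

Borda scores:
  Hank: 8·1 + 13·4 + 4 + 2·3 + 12·1 = 82
  Grace: 8·4 + 13·1 + 2 + 2·0 + 12·3 = 83
  Carol: 8·2 + 13·3 + 1 + 2·1 + 12·4 = 106
  Frank: 8·3 + 13·0 + 3 + 2·4 + 12·2 = 59
  Bob: 8·0 + 13·2 + 0 + 2·2 + 12·0 = 30
Carol has the highest total.

Carol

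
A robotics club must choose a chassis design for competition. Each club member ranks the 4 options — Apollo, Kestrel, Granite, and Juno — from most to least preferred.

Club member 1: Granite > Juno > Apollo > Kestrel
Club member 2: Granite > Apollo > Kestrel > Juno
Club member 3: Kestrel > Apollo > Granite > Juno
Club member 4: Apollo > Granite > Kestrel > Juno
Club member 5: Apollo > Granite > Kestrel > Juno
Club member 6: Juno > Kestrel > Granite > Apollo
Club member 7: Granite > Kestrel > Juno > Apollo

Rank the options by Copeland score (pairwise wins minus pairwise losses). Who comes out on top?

Granite

Pairwise results:
  Apollo vs Kestrel: Apollo wins 4–3.
  Apollo vs Granite: Granite wins 4–3.
  Apollo vs Juno: Apollo wins 4–3.
  Kestrel vs Granite: Granite wins 5–2.
  Kestrel vs Juno: Kestrel wins 5–2.
  Granite vs Juno: Granite wins 6–1.
Copeland scores (wins − losses):
  Apollo: 2 − 1 = 1
  Kestrel: 1 − 2 = -1
  Granite: 3 − 0 = 3
  Juno: 0 − 3 = -3
Granite has the best Copeland score.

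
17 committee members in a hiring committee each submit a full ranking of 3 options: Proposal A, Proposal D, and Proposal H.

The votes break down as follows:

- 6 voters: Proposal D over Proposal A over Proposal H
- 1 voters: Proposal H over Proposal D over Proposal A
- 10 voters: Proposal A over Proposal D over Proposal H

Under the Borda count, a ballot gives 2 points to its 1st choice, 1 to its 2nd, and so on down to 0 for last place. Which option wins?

Borda scores:
  Proposal A: 6·1 + 0 + 10·2 = 26
  Proposal D: 6·2 + 1 + 10·1 = 23
  Proposal H: 6·0 + 2 + 10·0 = 2
Proposal A has the highest total.

Proposal A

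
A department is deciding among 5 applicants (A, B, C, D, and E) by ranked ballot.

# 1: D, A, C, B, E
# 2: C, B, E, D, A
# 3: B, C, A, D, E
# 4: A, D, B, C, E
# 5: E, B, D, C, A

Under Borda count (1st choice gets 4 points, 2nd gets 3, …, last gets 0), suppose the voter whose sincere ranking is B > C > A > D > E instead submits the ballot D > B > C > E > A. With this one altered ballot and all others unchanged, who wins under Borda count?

Borda totals with the altered ballot: A 7, B 12, C 10, D 14, E 7.
The switch changes the winner from B to D.

D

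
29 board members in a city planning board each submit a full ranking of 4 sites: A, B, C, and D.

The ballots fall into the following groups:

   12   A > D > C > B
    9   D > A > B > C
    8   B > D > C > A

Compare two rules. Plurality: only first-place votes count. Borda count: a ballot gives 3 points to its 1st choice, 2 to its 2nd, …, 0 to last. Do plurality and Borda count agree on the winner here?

Plurality first-place counts: A 12, B 8, C 0, D 9 → A.
Borda totals: A 54, B 33, C 20, D 67 → D.
The two rules disagree: plurality picks A, Borda picks D.

No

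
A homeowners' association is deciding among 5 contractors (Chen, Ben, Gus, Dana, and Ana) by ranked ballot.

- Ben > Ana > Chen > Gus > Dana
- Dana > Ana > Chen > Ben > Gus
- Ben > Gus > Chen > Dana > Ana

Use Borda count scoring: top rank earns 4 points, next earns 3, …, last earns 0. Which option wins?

Borda scores:
  Chen: 2 + 2 + 2 = 6
  Ben: 4 + 1 + 4 = 9
  Gus: 1 + 0 + 3 = 4
  Dana: 0 + 4 + 1 = 5
  Ana: 3 + 3 + 0 = 6
Ben has the highest total.

Ben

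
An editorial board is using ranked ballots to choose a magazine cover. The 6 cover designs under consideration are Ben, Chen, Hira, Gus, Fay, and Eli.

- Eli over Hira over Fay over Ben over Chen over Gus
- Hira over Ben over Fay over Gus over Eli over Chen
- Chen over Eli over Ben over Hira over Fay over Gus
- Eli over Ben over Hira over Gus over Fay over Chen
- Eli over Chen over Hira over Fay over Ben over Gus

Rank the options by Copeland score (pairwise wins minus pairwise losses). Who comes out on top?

Pairwise results:
  Ben vs Chen: Ben wins 3–2.
  Ben vs Hira: Hira wins 3–2.
  Ben vs Gus: Ben wins 5–0.
  Ben vs Fay: Ben wins 3–2.
  Ben vs Eli: Eli wins 4–1.
  Chen vs Hira: Hira wins 3–2.
  Chen vs Gus: Chen wins 3–2.
  Chen vs Fay: Fay wins 3–2.
  Chen vs Eli: Eli wins 4–1.
  Hira vs Gus: Hira wins 5–0.
  Hira vs Fay: Hira wins 5–0.
  Hira vs Eli: Eli wins 4–1.
  Gus vs Fay: Fay wins 4–1.
  Gus vs Eli: Eli wins 4–1.
  Fay vs Eli: Eli wins 4–1.
Copeland scores (wins − losses):
  Ben: 3 − 2 = 1
  Chen: 1 − 4 = -3
  Hira: 4 − 1 = 3
  Gus: 0 − 5 = -5
  Fay: 2 − 3 = -1
  Eli: 5 − 0 = 5
Eli has the best Copeland score.

Eli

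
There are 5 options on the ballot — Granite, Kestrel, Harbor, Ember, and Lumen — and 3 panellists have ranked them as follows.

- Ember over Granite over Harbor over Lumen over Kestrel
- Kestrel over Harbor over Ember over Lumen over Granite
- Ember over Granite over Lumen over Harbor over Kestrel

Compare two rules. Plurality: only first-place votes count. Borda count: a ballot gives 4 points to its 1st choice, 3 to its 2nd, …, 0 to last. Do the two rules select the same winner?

Plurality first-place counts: Granite 0, Kestrel 1, Harbor 0, Ember 2, Lumen 0 → Ember.
Borda totals: Granite 6, Kestrel 4, Harbor 6, Ember 10, Lumen 4 → Ember.
The two rules agree on Ember.

Yes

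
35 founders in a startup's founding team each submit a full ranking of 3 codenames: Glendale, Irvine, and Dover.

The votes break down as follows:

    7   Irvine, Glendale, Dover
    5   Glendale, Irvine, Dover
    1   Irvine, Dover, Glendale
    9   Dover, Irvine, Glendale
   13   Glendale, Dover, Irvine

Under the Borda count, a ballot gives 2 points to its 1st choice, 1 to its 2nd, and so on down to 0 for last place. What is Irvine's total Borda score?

30

Borda scores:
  Glendale: 7·1 + 5·2 + 0 + 9·0 + 13·2 = 43
  Irvine: 7·2 + 5·1 + 2 + 9·1 + 13·0 = 30
  Dover: 7·0 + 5·0 + 1 + 9·2 + 13·1 = 32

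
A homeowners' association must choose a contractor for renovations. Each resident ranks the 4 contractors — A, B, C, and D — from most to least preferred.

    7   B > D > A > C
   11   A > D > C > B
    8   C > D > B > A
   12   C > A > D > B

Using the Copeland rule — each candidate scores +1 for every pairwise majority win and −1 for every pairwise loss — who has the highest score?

C

Pairwise results:
  A vs B: A wins 23–15.
  A vs C: C wins 20–18.
  A vs D: A wins 23–15.
  B vs C: C wins 31–7.
  B vs D: D wins 31–7.
  C vs D: C wins 20–18.
Copeland scores (wins − losses):
  A: 2 − 1 = 1
  B: 0 − 3 = -3
  C: 3 − 0 = 3
  D: 1 − 2 = -1
C has the best Copeland score.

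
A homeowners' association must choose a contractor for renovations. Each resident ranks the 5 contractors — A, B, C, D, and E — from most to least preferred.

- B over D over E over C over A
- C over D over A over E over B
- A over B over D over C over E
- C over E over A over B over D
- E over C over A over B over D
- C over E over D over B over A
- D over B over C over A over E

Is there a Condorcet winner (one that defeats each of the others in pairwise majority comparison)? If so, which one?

Head-to-head results (7 voters total):
A vs B: A wins 4–3.
A vs C: C wins 6–1.
A vs D: D wins 4–3.
A vs E: E wins 4–3.
B vs C: C wins 4–3.
B vs D: B wins 4–3.
B vs E: E wins 4–3.
C vs D: C wins 4–3.
C vs E: C wins 5–2.
D vs E: D wins 4–3.
C beats each rival — A (6–1), B (4–3), D (4–3), E (5–2) — so C is the Condorcet winner.

C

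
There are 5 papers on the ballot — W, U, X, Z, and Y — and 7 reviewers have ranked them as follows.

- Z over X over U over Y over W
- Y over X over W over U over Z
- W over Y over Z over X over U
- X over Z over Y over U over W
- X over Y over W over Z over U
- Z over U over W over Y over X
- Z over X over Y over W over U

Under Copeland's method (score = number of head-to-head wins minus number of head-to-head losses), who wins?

Pairwise results:
  W vs U: W wins 4–3.
  W vs X: X wins 5–2.
  W vs Z: Z wins 4–3.
  W vs Y: Y wins 5–2.
  U vs X: X wins 6–1.
  U vs Z: Z wins 6–1.
  U vs Y: Y wins 5–2.
  X vs Z: Z wins 4–3.
  X vs Y: X wins 4–3.
  Z vs Y: Z wins 4–3.
Copeland scores (wins − losses):
  W: 1 − 3 = -2
  U: 0 − 4 = -4
  X: 3 − 1 = 2
  Z: 4 − 0 = 4
  Y: 2 − 2 = 0
Z has the best Copeland score.

Z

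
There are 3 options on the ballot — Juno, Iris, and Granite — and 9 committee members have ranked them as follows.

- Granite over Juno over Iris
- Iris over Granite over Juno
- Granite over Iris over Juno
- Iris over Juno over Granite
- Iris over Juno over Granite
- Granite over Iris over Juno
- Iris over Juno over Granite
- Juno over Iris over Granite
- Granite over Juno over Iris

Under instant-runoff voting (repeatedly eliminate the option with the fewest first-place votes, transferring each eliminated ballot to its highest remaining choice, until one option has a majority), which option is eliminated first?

Round 1: Iris 4, Granite 4, Juno 1. Juno has the fewest and is eliminated.
Round 2: Iris 5, Granite 4. Iris has a majority.

Juno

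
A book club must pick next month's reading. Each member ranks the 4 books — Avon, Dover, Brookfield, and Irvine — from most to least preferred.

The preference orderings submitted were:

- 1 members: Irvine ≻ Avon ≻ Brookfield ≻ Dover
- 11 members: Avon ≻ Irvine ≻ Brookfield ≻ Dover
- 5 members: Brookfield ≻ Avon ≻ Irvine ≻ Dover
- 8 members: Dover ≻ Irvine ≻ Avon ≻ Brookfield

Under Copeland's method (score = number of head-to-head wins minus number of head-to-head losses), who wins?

Pairwise results:
  Avon vs Dover: Avon wins 17–8.
  Avon vs Brookfield: Avon wins 20–5.
  Avon vs Irvine: Avon wins 16–9.
  Dover vs Brookfield: Brookfield wins 17–8.
  Dover vs Irvine: Irvine wins 17–8.
  Brookfield vs Irvine: Irvine wins 20–5.
Copeland scores (wins − losses):
  Avon: 3 − 0 = 3
  Dover: 0 − 3 = -3
  Brookfield: 1 − 2 = -1
  Irvine: 2 − 1 = 1
Avon has the best Copeland score.

Avon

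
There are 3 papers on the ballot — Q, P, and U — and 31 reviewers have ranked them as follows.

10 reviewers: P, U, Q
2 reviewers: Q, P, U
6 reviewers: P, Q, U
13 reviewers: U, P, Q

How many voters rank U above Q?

Ballots ranking U above Q: 10+13 = 23.
Ballots ranking Q above U: 2+6 = 8.
So 23 of 31 voters prefer U to Q.

23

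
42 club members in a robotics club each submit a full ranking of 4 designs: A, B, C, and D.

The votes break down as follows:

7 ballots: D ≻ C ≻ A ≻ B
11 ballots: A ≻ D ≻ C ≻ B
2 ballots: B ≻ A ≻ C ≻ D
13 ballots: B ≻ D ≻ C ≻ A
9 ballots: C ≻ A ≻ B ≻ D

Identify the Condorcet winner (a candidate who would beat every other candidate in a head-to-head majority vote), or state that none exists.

No Condorcet winner

Head-to-head results (42 voters total):
A vs B: A wins 27–15.
A vs C: C wins 29–13.
A vs D: A wins 22–20.
B vs C: C wins 27–15.
B vs D: B wins 24–18.
C vs D: D wins 31–11.
No candidate beats all others: A beats D beats C beats A, a majority cycle.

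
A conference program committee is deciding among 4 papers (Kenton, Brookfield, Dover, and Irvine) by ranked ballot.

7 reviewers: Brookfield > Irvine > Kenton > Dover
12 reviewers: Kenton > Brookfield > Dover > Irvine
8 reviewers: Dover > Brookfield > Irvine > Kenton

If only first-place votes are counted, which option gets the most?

First-place vote totals:
  Kenton: 12
  Brookfield: 7
  Dover: 8
  Irvine: 0
Kenton has the most first-place votes.

Kenton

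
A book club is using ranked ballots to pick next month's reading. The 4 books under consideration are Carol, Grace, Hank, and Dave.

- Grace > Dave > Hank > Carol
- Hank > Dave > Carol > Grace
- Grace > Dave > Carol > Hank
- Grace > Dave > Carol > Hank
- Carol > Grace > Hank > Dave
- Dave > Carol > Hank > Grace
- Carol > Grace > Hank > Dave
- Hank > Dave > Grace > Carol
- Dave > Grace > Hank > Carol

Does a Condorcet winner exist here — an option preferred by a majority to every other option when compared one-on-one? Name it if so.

Grace

Head-to-head results (9 voters total):
Carol vs Grace: Grace wins 5–4.
Carol vs Hank: Carol wins 5–4.
Carol vs Dave: Dave wins 7–2.
Grace vs Hank: Grace wins 6–3.
Grace vs Dave: Grace wins 5–4.
Hank vs Dave: Dave wins 5–4.
Grace beats each rival — Carol (5–4), Hank (6–3), Dave (5–4) — so Grace is the Condorcet winner.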